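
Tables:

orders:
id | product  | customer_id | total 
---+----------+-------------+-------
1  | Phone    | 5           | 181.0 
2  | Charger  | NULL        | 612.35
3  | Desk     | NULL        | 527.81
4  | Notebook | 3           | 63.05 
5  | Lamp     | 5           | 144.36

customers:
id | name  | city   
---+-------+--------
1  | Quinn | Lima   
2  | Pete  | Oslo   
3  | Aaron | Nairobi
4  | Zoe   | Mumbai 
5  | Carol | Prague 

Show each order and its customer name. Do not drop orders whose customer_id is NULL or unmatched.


LEFT JOIN keeps every row from orders (the left table); where customer_id has no match in customers, the customer columns become NULL. Walk through each order:
  - order 1 (Phone): customer_id=5 -> matches Carol
  - order 2 (Charger): customer_id=NULL, no match -> kept with NULL
  - order 3 (Desk): customer_id=NULL, no match -> kept with NULL
  - order 4 (Notebook): customer_id=3 -> matches Aaron
  - order 5 (Lamp): customer_id=5 -> matches Carol
All 5 rows appear; 2 have NULL customer.

SQL:
SELECT a.product, b.name AS customer
FROM orders a
LEFT JOIN customers b ON a.customer_id = b.id

Result:
product  | customer
---------+---------
Phone    | Carol   
Charger  | NULL    
Desk     | NULL    
Notebook | Aaron   
Lamp     | Carol   


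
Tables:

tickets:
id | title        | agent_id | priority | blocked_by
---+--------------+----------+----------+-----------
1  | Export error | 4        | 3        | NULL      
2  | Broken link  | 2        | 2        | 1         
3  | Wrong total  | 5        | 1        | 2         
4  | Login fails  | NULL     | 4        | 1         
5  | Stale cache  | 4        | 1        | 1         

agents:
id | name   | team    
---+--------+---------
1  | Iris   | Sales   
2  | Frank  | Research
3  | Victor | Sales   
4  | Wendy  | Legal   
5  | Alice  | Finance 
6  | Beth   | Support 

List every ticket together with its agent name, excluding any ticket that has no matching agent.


INNER JOIN keeps only tickets rows whose agent_id matches an id in agents. Walk through each ticket:
  - ticket 1 (Export error): agent_id=4 -> matches Wendy
  - ticket 2 (Broken link): agent_id=2 -> matches Frank
  - ticket 3 (Wrong total): agent_id=5 -> matches Alice
  - ticket 4 (Login fails): agent_id=NULL, no match -> dropped
  - ticket 5 (Stale cache): agent_id=4 -> matches Wendy
So 1 of 5 rows is dropped.

SQL:
SELECT a.title, b.name AS agent
FROM tickets a
INNER JOIN agents b ON a.agent_id = b.id

Result:
title        | agent
-------------+------
Export error | Wendy
Broken link  | Frank
Wrong total  | Alice
Stale cache  | Wendy


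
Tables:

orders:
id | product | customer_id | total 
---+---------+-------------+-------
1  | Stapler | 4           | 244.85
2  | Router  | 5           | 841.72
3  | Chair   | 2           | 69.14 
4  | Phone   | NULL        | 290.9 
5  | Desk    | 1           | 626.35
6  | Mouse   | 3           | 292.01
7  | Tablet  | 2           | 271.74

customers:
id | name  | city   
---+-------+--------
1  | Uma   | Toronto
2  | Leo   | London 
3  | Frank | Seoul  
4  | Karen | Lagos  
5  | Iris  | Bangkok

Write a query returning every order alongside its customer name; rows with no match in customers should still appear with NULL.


LEFT JOIN keeps every row from orders (the left table); where customer_id has no match in customers, the customer columns become NULL. Walk through each order:
  - order 1 (Stapler): customer_id=4 -> matches Karen
  - order 2 (Router): customer_id=5 -> matches Iris
  - order 3 (Chair): customer_id=2 -> matches Leo
  - order 4 (Phone): customer_id=NULL, no match -> kept with NULL
  - order 5 (Desk): customer_id=1 -> matches Uma
  - order 6 (Mouse): customer_id=3 -> matches Frank
  - order 7 (Tablet): customer_id=2 -> matches Leo
All 7 rows appear; 1 has NULL customer.

SQL:
SELECT a.product, b.name AS customer
FROM orders a
LEFT JOIN customers b ON a.customer_id = b.id

Result:
product | customer
--------+---------
Stapler | Karen   
Router  | Iris    
Chair   | Leo     
Phone   | NULL    
Desk    | Uma     
Mouse   | Frank   
Tablet  | Leo     


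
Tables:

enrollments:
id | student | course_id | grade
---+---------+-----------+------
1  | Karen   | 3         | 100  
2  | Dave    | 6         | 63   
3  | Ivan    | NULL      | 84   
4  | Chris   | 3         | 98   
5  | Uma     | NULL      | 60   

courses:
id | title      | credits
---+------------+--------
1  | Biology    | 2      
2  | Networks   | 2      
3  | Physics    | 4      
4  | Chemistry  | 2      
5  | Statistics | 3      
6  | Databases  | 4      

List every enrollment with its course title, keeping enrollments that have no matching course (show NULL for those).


LEFT JOIN keeps every row from enrollments (the left table); where course_id has no match in courses, the course columns become NULL. Walk through each enrollment:
  - enrollment 1 (Karen): course_id=3 -> matches Physics
  - enrollment 2 (Dave): course_id=6 -> matches Databases
  - enrollment 3 (Ivan): course_id=NULL, no match -> kept with NULL
  - enrollment 4 (Chris): course_id=3 -> matches Physics
  - enrollment 5 (Uma): course_id=NULL, no match -> kept with NULL
All 5 rows appear; 2 have NULL course.

SQL:
SELECT a.student, b.title AS course
FROM enrollments a
LEFT JOIN courses b ON a.course_id = b.id

Result:
student | course   
--------+----------
Karen   | Physics  
Dave    | Databases
Ivan    | NULL     
Chris   | Physics  
Uma     | NULL     


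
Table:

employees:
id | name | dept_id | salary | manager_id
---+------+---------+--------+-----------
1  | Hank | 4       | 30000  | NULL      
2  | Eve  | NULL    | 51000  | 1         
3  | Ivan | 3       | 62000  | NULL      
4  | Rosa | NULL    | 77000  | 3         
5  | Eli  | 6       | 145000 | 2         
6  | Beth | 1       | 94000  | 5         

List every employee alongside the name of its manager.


This is a self-join: employees is joined to a second copy of itself, matching each row's manager_id to another row's id. Use LEFT JOIN so rows with manager_id=NULL are kept.
  - employee 1 (Hank): manager_id=NULL -> NULL
  - employee 2 (Eve): manager_id=1 -> Hank
  - employee 3 (Ivan): manager_id=NULL -> NULL
  - employee 4 (Rosa): manager_id=3 -> Ivan
  - employee 5 (Eli): manager_id=2 -> Eve
  - employee 6 (Beth): manager_id=5 -> Eli

SQL:
SELECT a.name AS item, b.name AS manager
FROM employees a
LEFT JOIN employees b ON a.manager_id = b.id

Result:
item | manager
-----+--------
Hank | NULL   
Eve  | Hank   
Ivan | NULL   
Rosa | Ivan   
Eli  | Eve    
Beth | Eli    


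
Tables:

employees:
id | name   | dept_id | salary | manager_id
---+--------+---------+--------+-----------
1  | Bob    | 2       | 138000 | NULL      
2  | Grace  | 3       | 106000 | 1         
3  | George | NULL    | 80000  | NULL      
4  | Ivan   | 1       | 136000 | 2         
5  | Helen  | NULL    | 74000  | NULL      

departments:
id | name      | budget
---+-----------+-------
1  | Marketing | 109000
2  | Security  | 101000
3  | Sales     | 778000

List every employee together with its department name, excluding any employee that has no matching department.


INNER JOIN keeps only employees rows whose dept_id matches an id in departments. Walk through each employee:
  - employee 1 (Bob): dept_id=2 -> matches Security
  - employee 2 (Grace): dept_id=3 -> matches Sales
  - employee 3 (George): dept_id=NULL, no match -> dropped
  - employee 4 (Ivan): dept_id=1 -> matches Marketing
  - employee 5 (Helen): dept_id=NULL, no match -> dropped
So 2 of 5 rows are dropped.

SQL:
SELECT a.name, b.name AS department
FROM employees a
INNER JOIN departments b ON a.dept_id = b.id

Result:
name  | department
------+-----------
Bob   | Security  
Grace | Sales     
Ivan  | Marketing 


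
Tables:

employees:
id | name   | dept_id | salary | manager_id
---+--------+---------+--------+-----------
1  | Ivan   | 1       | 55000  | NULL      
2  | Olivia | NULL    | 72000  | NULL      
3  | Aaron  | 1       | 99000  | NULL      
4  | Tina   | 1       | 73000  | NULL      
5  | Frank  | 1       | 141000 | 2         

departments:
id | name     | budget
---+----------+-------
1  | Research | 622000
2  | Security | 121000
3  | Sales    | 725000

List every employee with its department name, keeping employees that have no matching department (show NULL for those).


LEFT JOIN keeps every row from employees (the left table); where dept_id has no match in departments, the department columns become NULL. Walk through each employee:
  - employee 1 (Ivan): dept_id=1 -> matches Research
  - employee 2 (Olivia): dept_id=NULL, no match -> kept with NULL
  - employee 3 (Aaron): dept_id=1 -> matches Research
  - employee 4 (Tina): dept_id=1 -> matches Research
  - employee 5 (Frank): dept_id=1 -> matches Research
All 5 rows appear; 1 has NULL department.

SQL:
SELECT a.name, b.name AS department
FROM employees a
LEFT JOIN departments b ON a.dept_id = b.id

Result:
name   | department
-------+-----------
Ivan   | Research  
Olivia | NULL      
Aaron  | Research  
Tina   | Research  
Frank  | Research  


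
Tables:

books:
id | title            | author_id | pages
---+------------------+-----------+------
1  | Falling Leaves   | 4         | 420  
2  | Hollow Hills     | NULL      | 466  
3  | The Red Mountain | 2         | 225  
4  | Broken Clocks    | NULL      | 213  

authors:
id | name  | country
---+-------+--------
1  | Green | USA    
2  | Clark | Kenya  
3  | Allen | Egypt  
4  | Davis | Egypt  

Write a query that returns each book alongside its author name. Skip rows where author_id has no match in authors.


INNER JOIN keeps only books rows whose author_id matches an id in authors. Walk through each book:
  - book 1 (Falling Leaves): author_id=4 -> matches Davis
  - book 2 (Hollow Hills): author_id=NULL, no match -> dropped
  - book 3 (The Red Mountain): author_id=2 -> matches Clark
  - book 4 (Broken Clocks): author_id=NULL, no match -> dropped
So 2 of 4 rows are dropped.

SQL:
SELECT a.title, b.name AS author
FROM books a
INNER JOIN authors b ON a.author_id = b.id

Result:
title            | author
-----------------+-------
Falling Leaves   | Davis 
The Red Mountain | Clark 


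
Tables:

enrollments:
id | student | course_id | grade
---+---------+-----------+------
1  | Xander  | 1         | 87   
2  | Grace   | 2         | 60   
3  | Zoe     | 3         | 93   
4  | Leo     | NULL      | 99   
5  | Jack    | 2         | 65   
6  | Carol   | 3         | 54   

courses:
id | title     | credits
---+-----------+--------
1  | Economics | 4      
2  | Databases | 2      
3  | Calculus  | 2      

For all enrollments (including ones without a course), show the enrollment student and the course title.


LEFT JOIN keeps every row from enrollments (the left table); where course_id has no match in courses, the course columns become NULL. Walk through each enrollment:
  - enrollment 1 (Xander): course_id=1 -> matches Economics
  - enrollment 2 (Grace): course_id=2 -> matches Databases
  - enrollment 3 (Zoe): course_id=3 -> matches Calculus
  - enrollment 4 (Leo): course_id=NULL, no match -> kept with NULL
  - enrollment 5 (Jack): course_id=2 -> matches Databases
  - enrollment 6 (Carol): course_id=3 -> matches Calculus
All 6 rows appear; 1 has NULL course.

SQL:
SELECT a.student, b.title AS course
FROM enrollments a
LEFT JOIN courses b ON a.course_id = b.id

Result:
student | course   
--------+----------
Xander  | Economics
Grace   | Databases
Zoe     | Calculus 
Leo     | NULL     
Jack    | Databases
Carol   | Calculus 


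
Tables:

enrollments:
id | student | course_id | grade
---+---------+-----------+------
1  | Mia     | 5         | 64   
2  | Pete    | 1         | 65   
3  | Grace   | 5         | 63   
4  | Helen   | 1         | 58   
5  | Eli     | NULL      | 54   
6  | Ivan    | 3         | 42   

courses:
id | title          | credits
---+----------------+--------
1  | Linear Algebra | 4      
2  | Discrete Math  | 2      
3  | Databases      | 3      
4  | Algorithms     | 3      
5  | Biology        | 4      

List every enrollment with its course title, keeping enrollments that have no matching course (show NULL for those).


LEFT JOIN keeps every row from enrollments (the left table); where course_id has no match in courses, the course columns become NULL. Walk through each enrollment:
  - enrollment 1 (Mia): course_id=5 -> matches Biology
  - enrollment 2 (Pete): course_id=1 -> matches Linear Algebra
  - enrollment 3 (Grace): course_id=5 -> matches Biology
  - enrollment 4 (Helen): course_id=1 -> matches Linear Algebra
  - enrollment 5 (Eli): course_id=NULL, no match -> kept with NULL
  - enrollment 6 (Ivan): course_id=3 -> matches Databases
All 6 rows appear; 1 has NULL course.

SQL:
SELECT a.student, b.title AS course
FROM enrollments a
LEFT JOIN courses b ON a.course_id = b.id

Result:
student | course        
--------+---------------
Mia     | Biology       
Pete    | Linear Algebra
Grace   | Biology       
Helen   | Linear Algebra
Eli     | NULL          
Ivan    | Databases     


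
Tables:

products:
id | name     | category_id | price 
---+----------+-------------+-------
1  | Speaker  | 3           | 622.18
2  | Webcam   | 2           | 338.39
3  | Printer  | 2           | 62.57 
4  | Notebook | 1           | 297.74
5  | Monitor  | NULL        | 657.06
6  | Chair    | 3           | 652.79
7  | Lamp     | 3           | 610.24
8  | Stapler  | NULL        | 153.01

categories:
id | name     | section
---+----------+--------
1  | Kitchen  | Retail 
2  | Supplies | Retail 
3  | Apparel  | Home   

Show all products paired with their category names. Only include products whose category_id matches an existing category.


INNER JOIN keeps only products rows whose category_id matches an id in categories. Walk through each product:
  - product 1 (Speaker): category_id=3 -> matches Apparel
  - product 2 (Webcam): category_id=2 -> matches Supplies
  - product 3 (Printer): category_id=2 -> matches Supplies
  - product 4 (Notebook): category_id=1 -> matches Kitchen
  - product 5 (Monitor): category_id=NULL, no match -> dropped
  - product 6 (Chair): category_id=3 -> matches Apparel
  - product 7 (Lamp): category_id=3 -> matches Apparel
  - product 8 (Stapler): category_id=NULL, no match -> dropped
So 2 of 8 rows are dropped.

SQL:
SELECT a.name, b.name AS category
FROM products a
INNER JOIN categories b ON a.category_id = b.id

Result:
name     | category
---------+---------
Speaker  | Apparel 
Webcam   | Supplies
Printer  | Supplies
Notebook | Kitchen 
Chair    | Apparel 
Lamp     | Apparel 


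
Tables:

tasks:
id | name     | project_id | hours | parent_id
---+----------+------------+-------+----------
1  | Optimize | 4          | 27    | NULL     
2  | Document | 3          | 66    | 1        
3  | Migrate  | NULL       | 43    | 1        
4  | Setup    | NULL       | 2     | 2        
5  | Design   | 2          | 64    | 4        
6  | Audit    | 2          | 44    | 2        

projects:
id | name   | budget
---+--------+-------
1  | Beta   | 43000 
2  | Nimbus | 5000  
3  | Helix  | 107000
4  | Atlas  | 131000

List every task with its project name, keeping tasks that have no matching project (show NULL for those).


LEFT JOIN keeps every row from tasks (the left table); where project_id has no match in projects, the project columns become NULL. Walk through each task:
  - task 1 (Optimize): project_id=4 -> matches Atlas
  - task 2 (Document): project_id=3 -> matches Helix
  - task 3 (Migrate): project_id=NULL, no match -> kept with NULL
  - task 4 (Setup): project_id=NULL, no match -> kept with NULL
  - task 5 (Design): project_id=2 -> matches Nimbus
  - task 6 (Audit): project_id=2 -> matches Nimbus
All 6 rows appear; 2 have NULL project.

SQL:
SELECT a.name, b.name AS project
FROM tasks a
LEFT JOIN projects b ON a.project_id = b.id

Result:
name     | project
---------+--------
Optimize | Atlas  
Document | Helix  
Migrate  | NULL   
Setup    | NULL   
Design   | Nimbus 
Audit    | Nimbus 


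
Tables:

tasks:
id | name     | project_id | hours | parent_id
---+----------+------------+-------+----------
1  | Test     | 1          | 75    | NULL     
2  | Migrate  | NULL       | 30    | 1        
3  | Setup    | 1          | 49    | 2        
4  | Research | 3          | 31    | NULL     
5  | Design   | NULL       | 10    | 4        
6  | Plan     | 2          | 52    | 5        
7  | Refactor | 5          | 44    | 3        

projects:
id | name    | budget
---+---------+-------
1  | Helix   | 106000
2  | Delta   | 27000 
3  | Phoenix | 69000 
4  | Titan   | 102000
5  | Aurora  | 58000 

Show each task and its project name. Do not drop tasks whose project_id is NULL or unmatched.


LEFT JOIN keeps every row from tasks (the left table); where project_id has no match in projects, the project columns become NULL. Walk through each task:
  - task 1 (Test): project_id=1 -> matches Helix
  - task 2 (Migrate): project_id=NULL, no match -> kept with NULL
  - task 3 (Setup): project_id=1 -> matches Helix
  - task 4 (Research): project_id=3 -> matches Phoenix
  - task 5 (Design): project_id=NULL, no match -> kept with NULL
  - task 6 (Plan): project_id=2 -> matches Delta
  - task 7 (Refactor): project_id=5 -> matches Aurora
All 7 rows appear; 2 have NULL project.

SQL:
SELECT a.name, b.name AS project
FROM tasks a
LEFT JOIN projects b ON a.project_id = b.id

Result:
name     | project
---------+--------
Test     | Helix  
Migrate  | NULL   
Setup    | Helix  
Research | Phoenix
Design   | NULL   
Plan     | Delta  
Refactor | Aurora 


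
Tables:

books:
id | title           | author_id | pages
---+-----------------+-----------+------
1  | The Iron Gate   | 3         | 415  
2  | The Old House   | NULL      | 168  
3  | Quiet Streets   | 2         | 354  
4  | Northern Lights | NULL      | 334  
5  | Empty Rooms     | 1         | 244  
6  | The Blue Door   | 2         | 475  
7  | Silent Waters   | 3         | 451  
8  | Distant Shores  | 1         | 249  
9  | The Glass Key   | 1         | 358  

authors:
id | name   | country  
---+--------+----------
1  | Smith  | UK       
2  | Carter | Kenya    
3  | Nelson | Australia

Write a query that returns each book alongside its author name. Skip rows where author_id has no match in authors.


INNER JOIN keeps only books rows whose author_id matches an id in authors. Walk through each book:
  - book 1 (The Iron Gate): author_id=3 -> matches Nelson
  - book 2 (The Old House): author_id=NULL, no match -> dropped
  - book 3 (Quiet Streets): author_id=2 -> matches Carter
  - book 4 (Northern Lights): author_id=NULL, no match -> dropped
  - book 5 (Empty Rooms): author_id=1 -> matches Smith
  - book 6 (The Blue Door): author_id=2 -> matches Carter
  - book 7 (Silent Waters): author_id=3 -> matches Nelson
  - book 8 (Distant Shores): author_id=1 -> matches Smith
  - book 9 (The Glass Key): author_id=1 -> matches Smith
So 2 of 9 rows are dropped.

SQL:
SELECT a.title, b.name AS author
FROM books a
INNER JOIN authors b ON a.author_id = b.id

Result:
title          | author
---------------+-------
The Iron Gate  | Nelson
Quiet Streets  | Carter
Empty Rooms    | Smith 
The Blue Door  | Carter
Silent Waters  | Nelson
Distant Shores | Smith 
The Glass Key  | Smith 


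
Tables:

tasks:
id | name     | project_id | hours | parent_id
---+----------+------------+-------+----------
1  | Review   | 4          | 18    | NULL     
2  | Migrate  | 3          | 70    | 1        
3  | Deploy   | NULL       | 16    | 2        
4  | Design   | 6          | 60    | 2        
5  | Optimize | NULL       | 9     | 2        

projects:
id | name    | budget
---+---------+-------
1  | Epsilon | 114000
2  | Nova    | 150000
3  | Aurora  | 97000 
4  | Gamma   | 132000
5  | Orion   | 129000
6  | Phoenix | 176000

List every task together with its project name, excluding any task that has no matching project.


INNER JOIN keeps only tasks rows whose project_id matches an id in projects. Walk through each task:
  - task 1 (Review): project_id=4 -> matches Gamma
  - task 2 (Migrate): project_id=3 -> matches Aurora
  - task 3 (Deploy): project_id=NULL, no match -> dropped
  - task 4 (Design): project_id=6 -> matches Phoenix
  - task 5 (Optimize): project_id=NULL, no match -> dropped
So 2 of 5 rows are dropped.

SQL:
SELECT a.name, b.name AS project
FROM tasks a
INNER JOIN projects b ON a.project_id = b.id

Result:
name    | project
--------+--------
Review  | Gamma  
Migrate | Aurora 
Design  | Phoenix


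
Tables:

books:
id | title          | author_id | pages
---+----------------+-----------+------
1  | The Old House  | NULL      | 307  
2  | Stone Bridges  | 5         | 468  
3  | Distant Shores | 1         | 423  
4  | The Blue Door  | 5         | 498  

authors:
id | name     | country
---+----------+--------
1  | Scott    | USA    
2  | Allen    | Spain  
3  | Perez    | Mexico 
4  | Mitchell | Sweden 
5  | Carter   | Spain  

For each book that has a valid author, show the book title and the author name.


INNER JOIN keeps only books rows whose author_id matches an id in authors. Walk through each book:
  - book 1 (The Old House): author_id=NULL, no match -> dropped
  - book 2 (Stone Bridges): author_id=5 -> matches Carter
  - book 3 (Distant Shores): author_id=1 -> matches Scott
  - book 4 (The Blue Door): author_id=5 -> matches Carter
So 1 of 4 rows is dropped.

SQL:
SELECT a.title, b.name AS author
FROM books a
INNER JOIN authors b ON a.author_id = b.id

Result:
title          | author
---------------+-------
Stone Bridges  | Carter
Distant Shores | Scott 
The Blue Door  | Carter


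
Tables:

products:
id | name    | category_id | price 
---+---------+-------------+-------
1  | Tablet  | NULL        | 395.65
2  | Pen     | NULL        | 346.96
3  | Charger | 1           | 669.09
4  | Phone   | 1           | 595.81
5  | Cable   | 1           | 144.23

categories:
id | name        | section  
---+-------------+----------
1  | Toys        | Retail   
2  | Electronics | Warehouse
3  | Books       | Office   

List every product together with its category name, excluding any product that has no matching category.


INNER JOIN keeps only products rows whose category_id matches an id in categories. Walk through each product:
  - product 1 (Tablet): category_id=NULL, no match -> dropped
  - product 2 (Pen): category_id=NULL, no match -> dropped
  - product 3 (Charger): category_id=1 -> matches Toys
  - product 4 (Phone): category_id=1 -> matches Toys
  - product 5 (Cable): category_id=1 -> matches Toys
So 2 of 5 rows are dropped.

SQL:
SELECT a.name, b.name AS category
FROM products a
INNER JOIN categories b ON a.category_id = b.id

Result:
name    | category
--------+---------
Charger | Toys    
Phone   | Toys    
Cable   | Toys    


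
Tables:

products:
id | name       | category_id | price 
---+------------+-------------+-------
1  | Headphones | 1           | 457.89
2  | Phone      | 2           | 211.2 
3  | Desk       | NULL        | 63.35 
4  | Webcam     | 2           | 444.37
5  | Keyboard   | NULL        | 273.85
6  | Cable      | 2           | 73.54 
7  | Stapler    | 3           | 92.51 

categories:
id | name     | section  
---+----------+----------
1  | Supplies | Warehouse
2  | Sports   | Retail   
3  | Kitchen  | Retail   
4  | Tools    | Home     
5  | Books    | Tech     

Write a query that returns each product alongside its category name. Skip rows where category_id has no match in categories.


INNER JOIN keeps only products rows whose category_id matches an id in categories. Walk through each product:
  - product 1 (Headphones): category_id=1 -> matches Supplies
  - product 2 (Phone): category_id=2 -> matches Sports
  - product 3 (Desk): category_id=NULL, no match -> dropped
  - product 4 (Webcam): category_id=2 -> matches Sports
  - product 5 (Keyboard): category_id=NULL, no match -> dropped
  - product 6 (Cable): category_id=2 -> matches Sports
  - product 7 (Stapler): category_id=3 -> matches Kitchen
So 2 of 7 rows are dropped.

SQL:
SELECT a.name, b.name AS category
FROM products a
INNER JOIN categories b ON a.category_id = b.id

Result:
name       | category
-----------+---------
Headphones | Supplies
Phone      | Sports  
Webcam     | Sports  
Cable      | Sports  
Stapler    | Kitchen 


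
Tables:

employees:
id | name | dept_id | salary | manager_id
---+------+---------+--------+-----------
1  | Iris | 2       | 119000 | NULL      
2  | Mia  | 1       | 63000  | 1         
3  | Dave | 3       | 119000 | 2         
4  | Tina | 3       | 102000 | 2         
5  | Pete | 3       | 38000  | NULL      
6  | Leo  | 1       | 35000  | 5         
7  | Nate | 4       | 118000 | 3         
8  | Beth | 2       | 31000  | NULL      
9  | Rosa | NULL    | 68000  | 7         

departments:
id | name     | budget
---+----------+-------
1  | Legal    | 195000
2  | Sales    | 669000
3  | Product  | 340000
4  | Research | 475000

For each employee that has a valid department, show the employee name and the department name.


INNER JOIN keeps only employees rows whose dept_id matches an id in departments. Walk through each employee:
  - employee 1 (Iris): dept_id=2 -> matches Sales
  - employee 2 (Mia): dept_id=1 -> matches Legal
  - employee 3 (Dave): dept_id=3 -> matches Product
  - employee 4 (Tina): dept_id=3 -> matches Product
  - employee 5 (Pete): dept_id=3 -> matches Product
  - employee 6 (Leo): dept_id=1 -> matches Legal
  - employee 7 (Nate): dept_id=4 -> matches Research
  - employee 8 (Beth): dept_id=2 -> matches Sales
  - employee 9 (Rosa): dept_id=NULL, no match -> dropped
So 1 of 9 rows is dropped.

SQL:
SELECT a.name, b.name AS department
FROM employees a
INNER JOIN departments b ON a.dept_id = b.id

Result:
name | department
-----+-----------
Iris | Sales     
Mia  | Legal     
Dave | Product   
Tina | Product   
Pete | Product   
Leo  | Legal     
Nate | Research  
Beth | Sales     


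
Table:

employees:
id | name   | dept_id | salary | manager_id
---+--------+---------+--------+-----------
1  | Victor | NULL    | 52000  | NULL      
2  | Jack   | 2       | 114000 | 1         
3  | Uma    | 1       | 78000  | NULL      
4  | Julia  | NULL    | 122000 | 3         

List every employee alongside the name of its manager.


This is a self-join: employees is joined to a second copy of itself, matching each row's manager_id to another row's id. Use LEFT JOIN so rows with manager_id=NULL are kept.
  - employee 1 (Victor): manager_id=NULL -> NULL
  - employee 2 (Jack): manager_id=1 -> Victor
  - employee 3 (Uma): manager_id=NULL -> NULL
  - employee 4 (Julia): manager_id=3 -> Uma

SQL:
SELECT a.name AS item, b.name AS manager
FROM employees a
LEFT JOIN employees b ON a.manager_id = b.id

Result:
item   | manager
-------+--------
Victor | NULL   
Jack   | Victor 
Uma    | NULL   
Julia  | Uma    


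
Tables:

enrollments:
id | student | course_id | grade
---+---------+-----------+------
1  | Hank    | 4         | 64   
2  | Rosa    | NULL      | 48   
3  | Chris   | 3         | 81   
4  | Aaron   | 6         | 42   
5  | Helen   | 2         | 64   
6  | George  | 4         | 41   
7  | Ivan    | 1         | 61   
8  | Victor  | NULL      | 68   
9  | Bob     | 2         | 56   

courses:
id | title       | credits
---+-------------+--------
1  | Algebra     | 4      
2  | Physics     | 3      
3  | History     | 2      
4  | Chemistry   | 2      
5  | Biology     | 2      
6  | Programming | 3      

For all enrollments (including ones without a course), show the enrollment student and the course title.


LEFT JOIN keeps every row from enrollments (the left table); where course_id has no match in courses, the course columns become NULL. Walk through each enrollment:
  - enrollment 1 (Hank): course_id=4 -> matches Chemistry
  - enrollment 2 (Rosa): course_id=NULL, no match -> kept with NULL
  - enrollment 3 (Chris): course_id=3 -> matches History
  - enrollment 4 (Aaron): course_id=6 -> matches Programming
  - enrollment 5 (Helen): course_id=2 -> matches Physics
  - enrollment 6 (George): course_id=4 -> matches Chemistry
  - enrollment 7 (Ivan): course_id=1 -> matches Algebra
  - enrollment 8 (Victor): course_id=NULL, no match -> kept with NULL
  - enrollment 9 (Bob): course_id=2 -> matches Physics
All 9 rows appear; 2 have NULL course.

SQL:
SELECT a.student, b.title AS course
FROM enrollments a
LEFT JOIN courses b ON a.course_id = b.id

Result:
student | course     
--------+------------
Hank    | Chemistry  
Rosa    | NULL       
Chris   | History    
Aaron   | Programming
Helen   | Physics    
George  | Chemistry  
Ivan    | Algebra    
Victor  | NULL       
Bob     | Physics    


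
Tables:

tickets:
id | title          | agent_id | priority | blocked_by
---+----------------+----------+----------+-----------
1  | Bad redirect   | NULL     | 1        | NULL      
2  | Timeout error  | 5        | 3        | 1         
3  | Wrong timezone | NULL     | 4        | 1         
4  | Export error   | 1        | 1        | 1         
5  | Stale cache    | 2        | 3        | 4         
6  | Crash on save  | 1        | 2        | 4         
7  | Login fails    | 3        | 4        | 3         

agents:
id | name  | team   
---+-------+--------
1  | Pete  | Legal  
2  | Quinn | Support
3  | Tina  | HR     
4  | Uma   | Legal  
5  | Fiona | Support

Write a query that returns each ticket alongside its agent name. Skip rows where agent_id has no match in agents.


INNER JOIN keeps only tickets rows whose agent_id matches an id in agents. Walk through each ticket:
  - ticket 1 (Bad redirect): agent_id=NULL, no match -> dropped
  - ticket 2 (Timeout error): agent_id=5 -> matches Fiona
  - ticket 3 (Wrong timezone): agent_id=NULL, no match -> dropped
  - ticket 4 (Export error): agent_id=1 -> matches Pete
  - ticket 5 (Stale cache): agent_id=2 -> matches Quinn
  - ticket 6 (Crash on save): agent_id=1 -> matches Pete
  - ticket 7 (Login fails): agent_id=3 -> matches Tina
So 2 of 7 rows are dropped.

SQL:
SELECT a.title, b.name AS agent
FROM tickets a
INNER JOIN agents b ON a.agent_id = b.id

Result:
title         | agent
--------------+------
Timeout error | Fiona
Export error  | Pete 
Stale cache   | Quinn
Crash on save | Pete 
Login fails   | Tina 


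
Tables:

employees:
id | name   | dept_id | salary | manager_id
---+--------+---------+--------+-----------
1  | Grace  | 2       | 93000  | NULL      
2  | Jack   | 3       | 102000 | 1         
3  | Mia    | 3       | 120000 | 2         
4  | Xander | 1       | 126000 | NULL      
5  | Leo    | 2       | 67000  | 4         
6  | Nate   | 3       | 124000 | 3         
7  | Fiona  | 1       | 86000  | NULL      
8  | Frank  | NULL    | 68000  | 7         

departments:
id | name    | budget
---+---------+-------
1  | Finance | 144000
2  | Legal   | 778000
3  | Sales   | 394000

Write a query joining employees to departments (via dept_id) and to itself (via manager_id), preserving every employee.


Two LEFT JOINs from the same base table employees: one to departments via dept_id, one to employees itself via manager_id. Both are LEFT so every employee is preserved.
Match against departments:
  - employee 1 (Grace): dept_id=2 -> matches Legal
  - employee 2 (Jack): dept_id=3 -> matches Sales
  - employee 3 (Mia): dept_id=3 -> matches Sales
  - employee 4 (Xander): dept_id=1 -> matches Finance
  - employee 5 (Leo): dept_id=2 -> matches Legal
  - employee 6 (Nate): dept_id=3 -> matches Sales
  - employee 7 (Fiona): dept_id=1 -> matches Finance
  - employee 8 (Frank): dept_id=NULL, no match -> kept with NULL
Match against employees (self):
  - employee 1 (Grace): manager_id=NULL -> NULL
  - employee 2 (Jack): manager_id=1 -> Grace
  - employee 3 (Mia): manager_id=2 -> Jack
  - employee 4 (Xander): manager_id=NULL -> NULL
  - employee 5 (Leo): manager_id=4 -> Xander
  - employee 6 (Nate): manager_id=3 -> Mia
  - employee 7 (Fiona): manager_id=NULL -> NULL
  - employee 8 (Frank): manager_id=7 -> Fiona

SQL:
SELECT a.name, b.name AS department, c.name AS manager
FROM employees a
LEFT JOIN departments b ON a.dept_id = b.id
LEFT JOIN employees c ON a.manager_id = c.id

Result:
name   | department | manager
-------+------------+--------
Grace  | Legal      | NULL   
Jack   | Sales      | Grace  
Mia    | Sales      | Jack   
Xander | Finance    | NULL   
Leo    | Legal      | Xander 
Nate   | Sales      | Mia    
Fiona  | Finance    | NULL   
Frank  | NULL       | Fiona  


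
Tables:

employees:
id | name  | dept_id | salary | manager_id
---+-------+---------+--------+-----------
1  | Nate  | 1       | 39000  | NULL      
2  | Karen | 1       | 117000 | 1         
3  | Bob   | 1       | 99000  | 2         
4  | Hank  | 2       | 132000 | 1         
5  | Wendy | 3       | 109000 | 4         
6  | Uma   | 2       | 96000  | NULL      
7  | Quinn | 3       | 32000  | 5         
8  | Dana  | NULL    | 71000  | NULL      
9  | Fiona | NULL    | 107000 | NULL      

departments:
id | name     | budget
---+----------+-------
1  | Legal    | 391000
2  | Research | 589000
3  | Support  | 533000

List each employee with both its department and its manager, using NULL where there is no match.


Two LEFT JOINs from the same base table employees: one to departments via dept_id, one to employees itself via manager_id. Both are LEFT so every employee is preserved.
Match against departments:
  - employee 1 (Nate): dept_id=1 -> matches Legal
  - employee 2 (Karen): dept_id=1 -> matches Legal
  - employee 3 (Bob): dept_id=1 -> matches Legal
  - employee 4 (Hank): dept_id=2 -> matches Research
  - employee 5 (Wendy): dept_id=3 -> matches Support
  - employee 6 (Uma): dept_id=2 -> matches Research
  - employee 7 (Quinn): dept_id=3 -> matches Support
  - employee 8 (Dana): dept_id=NULL, no match -> kept with NULL
  - employee 9 (Fiona): dept_id=NULL, no match -> kept with NULL
Match against employees (self):
  - employee 1 (Nate): manager_id=NULL -> NULL
  - employee 2 (Karen): manager_id=1 -> Nate
  - employee 3 (Bob): manager_id=2 -> Karen
  - employee 4 (Hank): manager_id=1 -> Nate
  - employee 5 (Wendy): manager_id=4 -> Hank
  - employee 6 (Uma): manager_id=NULL -> NULL
  - employee 7 (Quinn): manager_id=5 -> Wendy
  - employee 8 (Dana): manager_id=NULL -> NULL
  - employee 9 (Fiona): manager_id=NULL -> NULL

SQL:
SELECT a.name, b.name AS department, c.name AS manager
FROM employees a
LEFT JOIN departments b ON a.dept_id = b.id
LEFT JOIN employees c ON a.manager_id = c.id

Result:
name  | department | manager
------+------------+--------
Nate  | Legal      | NULL   
Karen | Legal      | Nate   
Bob   | Legal      | Karen  
Hank  | Research   | Nate   
Wendy | Support    | Hank   
Uma   | Research   | NULL   
Quinn | Support    | Wendy  
Dana  | NULL       | NULL   
Fiona | NULL       | NULL   


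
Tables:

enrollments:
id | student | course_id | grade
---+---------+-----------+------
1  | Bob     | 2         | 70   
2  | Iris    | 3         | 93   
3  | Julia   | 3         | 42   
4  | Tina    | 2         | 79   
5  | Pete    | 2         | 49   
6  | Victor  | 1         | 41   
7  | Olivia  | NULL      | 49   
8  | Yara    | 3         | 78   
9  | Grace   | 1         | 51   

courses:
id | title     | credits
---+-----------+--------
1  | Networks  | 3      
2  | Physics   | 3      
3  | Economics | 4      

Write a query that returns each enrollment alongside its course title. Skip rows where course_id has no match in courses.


INNER JOIN keeps only enrollments rows whose course_id matches an id in courses. Walk through each enrollment:
  - enrollment 1 (Bob): course_id=2 -> matches Physics
  - enrollment 2 (Iris): course_id=3 -> matches Economics
  - enrollment 3 (Julia): course_id=3 -> matches Economics
  - enrollment 4 (Tina): course_id=2 -> matches Physics
  - enrollment 5 (Pete): course_id=2 -> matches Physics
  - enrollment 6 (Victor): course_id=1 -> matches Networks
  - enrollment 7 (Olivia): course_id=NULL, no match -> dropped
  - enrollment 8 (Yara): course_id=3 -> matches Economics
  - enrollment 9 (Grace): course_id=1 -> matches Networks
So 1 of 9 rows is dropped.

SQL:
SELECT a.student, b.title AS course
FROM enrollments a
INNER JOIN courses b ON a.course_id = b.id

Result:
student | course   
--------+----------
Bob     | Physics  
Iris    | Economics
Julia   | Economics
Tina    | Physics  
Pete    | Physics  
Victor  | Networks 
Yara    | Economics
Grace   | Networks 


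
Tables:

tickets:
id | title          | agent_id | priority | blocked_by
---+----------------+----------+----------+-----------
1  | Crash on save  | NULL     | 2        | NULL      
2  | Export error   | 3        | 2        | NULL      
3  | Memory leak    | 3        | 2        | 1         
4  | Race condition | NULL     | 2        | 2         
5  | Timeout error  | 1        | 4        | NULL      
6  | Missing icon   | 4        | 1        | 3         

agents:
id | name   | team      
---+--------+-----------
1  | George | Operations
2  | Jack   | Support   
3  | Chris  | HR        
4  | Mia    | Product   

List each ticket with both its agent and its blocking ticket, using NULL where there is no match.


Two LEFT JOINs from the same base table tickets: one to agents via agent_id, one to tickets itself via blocked_by. Both are LEFT so every ticket is preserved.
Match against agents:
  - ticket 1 (Crash on save): agent_id=NULL, no match -> kept with NULL
  - ticket 2 (Export error): agent_id=3 -> matches Chris
  - ticket 3 (Memory leak): agent_id=3 -> matches Chris
  - ticket 4 (Race condition): agent_id=NULL, no match -> kept with NULL
  - ticket 5 (Timeout error): agent_id=1 -> matches George
  - ticket 6 (Missing icon): agent_id=4 -> matches Mia
Match against tickets (self):
  - ticket 1 (Crash on save): blocked_by=NULL -> NULL
  - ticket 2 (Export error): blocked_by=NULL -> NULL
  - ticket 3 (Memory leak): blocked_by=1 -> Crash on save
  - ticket 4 (Race condition): blocked_by=2 -> Export error
  - ticket 5 (Timeout error): blocked_by=NULL -> NULL
  - ticket 6 (Missing icon): blocked_by=3 -> Memory leak

SQL:
SELECT a.title, b.name AS agent, c.title AS blocked_by
FROM tickets a
LEFT JOIN agents b ON a.agent_id = b.id
LEFT JOIN tickets c ON a.blocked_by = c.id

Result:
title          | agent  | blocked_by   
---------------+--------+--------------
Crash on save  | NULL   | NULL         
Export error   | Chris  | NULL         
Memory leak    | Chris  | Crash on save
Race condition | NULL   | Export error 
Timeout error  | George | NULL         
Missing icon   | Mia    | Memory leak  


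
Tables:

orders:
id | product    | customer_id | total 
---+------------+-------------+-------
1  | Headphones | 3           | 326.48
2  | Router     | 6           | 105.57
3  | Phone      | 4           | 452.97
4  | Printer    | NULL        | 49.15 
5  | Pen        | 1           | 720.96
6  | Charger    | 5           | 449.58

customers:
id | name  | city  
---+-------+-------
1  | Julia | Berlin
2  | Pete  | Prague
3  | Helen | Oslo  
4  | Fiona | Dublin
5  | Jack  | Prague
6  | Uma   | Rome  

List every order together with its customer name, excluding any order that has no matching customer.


INNER JOIN keeps only orders rows whose customer_id matches an id in customers. Walk through each order:
  - order 1 (Headphones): customer_id=3 -> matches Helen
  - order 2 (Router): customer_id=6 -> matches Uma
  - order 3 (Phone): customer_id=4 -> matches Fiona
  - order 4 (Printer): customer_id=NULL, no match -> dropped
  - order 5 (Pen): customer_id=1 -> matches Julia
  - order 6 (Charger): customer_id=5 -> matches Jack
So 1 of 6 rows is dropped.

SQL:
SELECT a.product, b.name AS customer
FROM orders a
INNER JOIN customers b ON a.customer_id = b.id

Result:
product    | customer
-----------+---------
Headphones | Helen   
Router     | Uma     
Phone      | Fiona   
Pen        | Julia   
Charger    | Jack    


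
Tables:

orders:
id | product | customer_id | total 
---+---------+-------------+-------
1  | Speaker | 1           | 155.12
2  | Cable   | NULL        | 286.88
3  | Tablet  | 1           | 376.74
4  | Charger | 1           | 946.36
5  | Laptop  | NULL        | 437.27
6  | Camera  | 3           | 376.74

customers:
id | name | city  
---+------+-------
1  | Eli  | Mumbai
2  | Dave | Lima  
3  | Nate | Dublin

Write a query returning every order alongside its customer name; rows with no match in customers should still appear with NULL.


LEFT JOIN keeps every row from orders (the left table); where customer_id has no match in customers, the customer columns become NULL. Walk through each order:
  - order 1 (Speaker): customer_id=1 -> matches Eli
  - order 2 (Cable): customer_id=NULL, no match -> kept with NULL
  - order 3 (Tablet): customer_id=1 -> matches Eli
  - order 4 (Charger): customer_id=1 -> matches Eli
  - order 5 (Laptop): customer_id=NULL, no match -> kept with NULL
  - order 6 (Camera): customer_id=3 -> matches Nate
All 6 rows appear; 2 have NULL customer.

SQL:
SELECT a.product, b.name AS customer
FROM orders a
LEFT JOIN customers b ON a.customer_id = b.id

Result:
product | customer
--------+---------
Speaker | Eli     
Cable   | NULL    
Tablet  | Eli     
Charger | Eli     
Laptop  | NULL    
Camera  | Nate    
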